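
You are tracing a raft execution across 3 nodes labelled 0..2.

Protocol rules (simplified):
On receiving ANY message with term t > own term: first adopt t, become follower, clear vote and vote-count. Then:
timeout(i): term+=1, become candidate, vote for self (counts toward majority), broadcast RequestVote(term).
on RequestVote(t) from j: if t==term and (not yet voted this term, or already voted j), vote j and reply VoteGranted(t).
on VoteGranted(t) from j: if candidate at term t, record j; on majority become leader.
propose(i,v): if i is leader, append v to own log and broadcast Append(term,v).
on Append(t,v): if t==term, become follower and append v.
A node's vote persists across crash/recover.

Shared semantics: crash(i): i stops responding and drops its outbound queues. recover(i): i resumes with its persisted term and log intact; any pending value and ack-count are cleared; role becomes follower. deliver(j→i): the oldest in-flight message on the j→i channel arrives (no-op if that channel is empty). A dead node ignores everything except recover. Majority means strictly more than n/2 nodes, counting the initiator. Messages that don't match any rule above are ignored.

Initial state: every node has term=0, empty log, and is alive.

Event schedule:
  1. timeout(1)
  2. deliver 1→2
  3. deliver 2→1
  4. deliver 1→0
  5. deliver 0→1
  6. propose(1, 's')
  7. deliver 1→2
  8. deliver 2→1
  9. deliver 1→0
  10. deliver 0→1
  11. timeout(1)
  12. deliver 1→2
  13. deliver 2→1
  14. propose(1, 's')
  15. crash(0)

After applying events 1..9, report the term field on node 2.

step 1 timeout(1): 1={cand,t=1,log=-}
step 2 deliver 1→2: 2={foll,t=1,log=-}
step 3 deliver 2→1: 1={lead,t=1,log=-}
step 4 deliver 1→0: 0={foll,t=1,log=-}
step 5 deliver 0→1: —
step 6 propose(1,'s'): 1={lead,t=1,log=s}
step 7 deliver 1→2: 2={foll,t=1,log=s}
step 8 deliver 2→1: —
step 9 deliver 1→0: 0={foll,t=1,log=s}

1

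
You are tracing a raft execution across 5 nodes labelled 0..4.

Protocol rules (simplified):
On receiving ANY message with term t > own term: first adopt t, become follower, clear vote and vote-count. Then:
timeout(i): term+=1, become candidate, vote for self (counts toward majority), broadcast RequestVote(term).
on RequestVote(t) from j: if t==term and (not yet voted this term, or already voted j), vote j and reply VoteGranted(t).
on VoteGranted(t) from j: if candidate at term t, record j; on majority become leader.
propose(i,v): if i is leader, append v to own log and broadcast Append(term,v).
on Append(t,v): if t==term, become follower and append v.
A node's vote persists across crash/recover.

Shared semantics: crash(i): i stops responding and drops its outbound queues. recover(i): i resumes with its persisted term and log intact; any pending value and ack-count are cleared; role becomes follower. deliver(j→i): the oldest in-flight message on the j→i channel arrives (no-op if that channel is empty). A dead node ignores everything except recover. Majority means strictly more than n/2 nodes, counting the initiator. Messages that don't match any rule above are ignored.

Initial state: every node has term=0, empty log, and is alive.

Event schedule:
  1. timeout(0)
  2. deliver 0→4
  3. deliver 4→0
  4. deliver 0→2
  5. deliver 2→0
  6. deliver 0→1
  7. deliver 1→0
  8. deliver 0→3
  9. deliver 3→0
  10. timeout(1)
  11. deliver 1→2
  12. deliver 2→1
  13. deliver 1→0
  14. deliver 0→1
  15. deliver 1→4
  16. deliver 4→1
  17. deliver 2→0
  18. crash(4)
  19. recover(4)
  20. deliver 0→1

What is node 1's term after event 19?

step 1 timeout(0): 0={cand,t=1,log=-}
step 2 deliver 0→4: 4={foll,t=1,log=-}
step 3 deliver 4→0: —
step 4 deliver 0→2: 2={foll,t=1,log=-}
step 5 deliver 2→0: 0={lead,t=1,log=-}
step 6 deliver 0→1: 1={foll,t=1,log=-}
step 7 deliver 1→0: —
step 8 deliver 0→3: 3={foll,t=1,log=-}
step 9 deliver 3→0: —
step 10 timeout(1): 1={cand,t=2,log=-}
step 11 deliver 1→2: 2={foll,t=2,log=-}
step 12 deliver 2→1: —
step 13 deliver 1→0: 0={foll,t=2,log=-}
step 14 deliver 0→1: 1={lead,t=2,log=-}
step 15 deliver 1→4: 4={foll,t=2,log=-}
step 16 deliver 4→1: —
step 17 deliver 2→0: —
step 18 crash(4): 4={✗foll,t=2,log=-}
step 19 recover(4): 4={foll,t=2,log=-}

2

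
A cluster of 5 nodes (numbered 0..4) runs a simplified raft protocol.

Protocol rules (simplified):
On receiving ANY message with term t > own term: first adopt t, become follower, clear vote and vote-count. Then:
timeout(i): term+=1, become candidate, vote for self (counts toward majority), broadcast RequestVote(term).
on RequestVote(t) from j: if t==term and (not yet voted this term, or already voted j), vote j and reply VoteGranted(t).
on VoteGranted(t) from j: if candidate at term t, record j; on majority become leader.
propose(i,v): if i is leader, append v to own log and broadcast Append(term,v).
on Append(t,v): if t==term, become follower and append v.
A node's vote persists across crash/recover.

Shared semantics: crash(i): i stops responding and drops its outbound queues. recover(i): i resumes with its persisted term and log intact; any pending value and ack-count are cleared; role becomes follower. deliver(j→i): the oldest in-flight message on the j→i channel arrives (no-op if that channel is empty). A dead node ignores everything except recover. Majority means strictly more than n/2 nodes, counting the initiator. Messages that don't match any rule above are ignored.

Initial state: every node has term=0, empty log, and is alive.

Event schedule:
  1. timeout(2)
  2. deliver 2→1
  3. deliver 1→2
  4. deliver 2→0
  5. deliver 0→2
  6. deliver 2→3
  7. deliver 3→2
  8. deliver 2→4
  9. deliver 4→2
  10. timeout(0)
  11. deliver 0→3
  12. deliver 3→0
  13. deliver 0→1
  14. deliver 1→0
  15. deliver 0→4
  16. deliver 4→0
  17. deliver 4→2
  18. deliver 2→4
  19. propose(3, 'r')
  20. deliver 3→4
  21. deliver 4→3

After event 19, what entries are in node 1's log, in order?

step 1 timeout(2): 2={cand,t=1,log=-}
step 2 deliver 2→1: 1={foll,t=1,log=-}
step 3 deliver 1→2: —
step 4 deliver 2→0: 0={foll,t=1,log=-}
step 5 deliver 0→2: 2={lead,t=1,log=-}
step 6 deliver 2→3: 3={foll,t=1,log=-}
step 7 deliver 3→2: —
step 8 deliver 2→4: 4={foll,t=1,log=-}
step 9 deliver 4→2: —
step 10 timeout(0): 0={cand,t=2,log=-}
step 11 deliver 0→3: 3={foll,t=2,log=-}
step 12 deliver 3→0: —
step 13 deliver 0→1: 1={foll,t=2,log=-}
step 14 deliver 1→0: 0={lead,t=2,log=-}
step 15 deliver 0→4: 4={foll,t=2,log=-}
step 16 deliver 4→0: —
step 17 deliver 4→2: —
step 18 deliver 2→4: —
step 19 propose(3,'r'): —

empty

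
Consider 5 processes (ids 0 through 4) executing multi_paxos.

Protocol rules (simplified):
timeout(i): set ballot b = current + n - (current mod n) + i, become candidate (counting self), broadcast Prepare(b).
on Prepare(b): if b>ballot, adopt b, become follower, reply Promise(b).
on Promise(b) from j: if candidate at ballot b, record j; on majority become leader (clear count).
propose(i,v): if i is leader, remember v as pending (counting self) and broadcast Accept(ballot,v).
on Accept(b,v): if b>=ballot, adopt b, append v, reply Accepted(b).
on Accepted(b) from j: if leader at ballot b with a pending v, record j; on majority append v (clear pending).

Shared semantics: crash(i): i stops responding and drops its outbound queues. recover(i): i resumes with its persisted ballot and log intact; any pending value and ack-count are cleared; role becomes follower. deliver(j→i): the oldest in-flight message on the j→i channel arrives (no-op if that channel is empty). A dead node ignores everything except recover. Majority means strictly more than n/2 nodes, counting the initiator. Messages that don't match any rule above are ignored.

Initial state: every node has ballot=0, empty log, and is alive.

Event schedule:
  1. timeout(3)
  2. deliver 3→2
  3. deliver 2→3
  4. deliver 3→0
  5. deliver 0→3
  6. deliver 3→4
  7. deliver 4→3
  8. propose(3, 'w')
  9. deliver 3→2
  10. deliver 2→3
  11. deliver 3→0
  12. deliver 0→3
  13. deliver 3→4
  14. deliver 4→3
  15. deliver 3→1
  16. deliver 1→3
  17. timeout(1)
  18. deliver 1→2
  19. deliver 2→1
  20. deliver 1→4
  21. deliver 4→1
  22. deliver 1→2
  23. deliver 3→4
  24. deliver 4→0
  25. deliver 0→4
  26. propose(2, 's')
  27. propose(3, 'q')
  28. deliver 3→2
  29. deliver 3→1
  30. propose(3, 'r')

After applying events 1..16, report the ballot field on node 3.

8

after 1 — timeout(3): n3:cand/b8/[-]
after 2 — deliver 3→2: n2:foll/b8/[-]
after 3 — deliver 2→3: ·
after 4 — deliver 3→0: n0:foll/b8/[-]
after 5 — deliver 0→3: n3:lead/b8/[-]
after 6 — deliver 3→4: n4:foll/b8/[-]
after 7 — deliver 4→3: ·
after 8 — propose(3,'w'): ·
after 9 — deliver 3→2: n2:foll/b8/[w]
after 10 — deliver 2→3: ·
after 11 — deliver 3→0: n0:foll/b8/[w]
after 12 — deliver 0→3: n3:lead/b8/[w]
after 13 — deliver 3→4: n4:foll/b8/[w]
after 14 — deliver 4→3: ·
after 15 — deliver 3→1: n1:foll/b8/[-]
after 16 — deliver 1→3: ·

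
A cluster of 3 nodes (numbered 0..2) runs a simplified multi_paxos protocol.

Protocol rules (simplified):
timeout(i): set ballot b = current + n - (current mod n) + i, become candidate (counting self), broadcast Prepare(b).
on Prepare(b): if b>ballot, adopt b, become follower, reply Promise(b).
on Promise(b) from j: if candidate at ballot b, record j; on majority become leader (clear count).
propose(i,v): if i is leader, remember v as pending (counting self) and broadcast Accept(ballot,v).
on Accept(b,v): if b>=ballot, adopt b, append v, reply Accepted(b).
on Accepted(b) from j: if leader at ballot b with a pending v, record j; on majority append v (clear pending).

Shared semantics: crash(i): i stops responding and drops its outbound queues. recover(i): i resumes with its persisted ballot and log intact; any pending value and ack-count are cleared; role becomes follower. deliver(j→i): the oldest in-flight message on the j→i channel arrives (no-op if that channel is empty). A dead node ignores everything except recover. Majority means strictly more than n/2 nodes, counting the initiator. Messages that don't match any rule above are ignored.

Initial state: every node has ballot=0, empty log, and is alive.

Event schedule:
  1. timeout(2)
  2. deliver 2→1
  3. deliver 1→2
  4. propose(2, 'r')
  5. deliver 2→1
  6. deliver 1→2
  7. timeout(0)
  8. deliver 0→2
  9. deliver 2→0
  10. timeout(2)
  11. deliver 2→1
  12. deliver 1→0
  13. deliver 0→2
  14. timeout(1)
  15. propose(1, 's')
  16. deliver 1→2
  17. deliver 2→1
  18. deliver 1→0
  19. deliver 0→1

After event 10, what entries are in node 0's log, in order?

empty

[1] timeout(2) → N2(cand b5 [-])
[2] deliver 2→1 → N1(foll b5 [-])
[3] deliver 1→2 → N2(lead b5 [-])
[4] propose(2,'r') → ∅
[5] deliver 2→1 → N1(foll b5 [r])
[6] deliver 1→2 → N2(lead b5 [r])
[7] timeout(0) → N0(cand b3 [-])
[8] deliver 0→2 → ∅
[9] deliver 2→0 → N0(foll b5 [-])
[10] timeout(2) → N2(cand b8 [r])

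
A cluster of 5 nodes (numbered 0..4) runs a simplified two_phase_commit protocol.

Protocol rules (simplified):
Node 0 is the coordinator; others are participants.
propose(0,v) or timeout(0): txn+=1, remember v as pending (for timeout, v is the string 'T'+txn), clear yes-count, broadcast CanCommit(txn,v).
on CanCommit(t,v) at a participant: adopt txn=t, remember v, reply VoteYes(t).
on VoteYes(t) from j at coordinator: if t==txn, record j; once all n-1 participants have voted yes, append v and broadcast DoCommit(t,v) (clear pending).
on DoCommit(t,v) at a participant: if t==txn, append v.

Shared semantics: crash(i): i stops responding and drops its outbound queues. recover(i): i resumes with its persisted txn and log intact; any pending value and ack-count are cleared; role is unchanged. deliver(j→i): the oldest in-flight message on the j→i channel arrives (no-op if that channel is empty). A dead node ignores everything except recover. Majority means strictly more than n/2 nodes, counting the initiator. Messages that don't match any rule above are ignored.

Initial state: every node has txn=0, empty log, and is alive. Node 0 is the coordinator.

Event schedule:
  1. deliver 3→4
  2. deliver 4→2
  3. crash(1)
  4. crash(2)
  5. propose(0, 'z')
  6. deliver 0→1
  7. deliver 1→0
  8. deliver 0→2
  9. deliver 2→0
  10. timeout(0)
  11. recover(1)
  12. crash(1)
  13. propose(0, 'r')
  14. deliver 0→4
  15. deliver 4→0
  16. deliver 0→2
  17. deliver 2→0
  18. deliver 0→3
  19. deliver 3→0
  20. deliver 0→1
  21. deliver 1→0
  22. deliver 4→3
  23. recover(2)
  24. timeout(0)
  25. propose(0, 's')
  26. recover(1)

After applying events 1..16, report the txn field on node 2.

0

step 1 deliver 3→4: —
step 2 deliver 4→2: —
step 3 crash(1): 1={✗part,t=0,log=-}
step 4 crash(2): 2={✗part,t=0,log=-}
step 5 propose(0,'z'): 0={coor,t=1,log=-}
step 6 deliver 0→1: —
step 7 deliver 1→0: —
step 8 deliver 0→2: —
step 9 deliver 2→0: —
step 10 timeout(0): 0={coor,t=2,log=-}
step 11 recover(1): 1={part,t=0,log=-}
step 12 crash(1): 1={✗part,t=0,log=-}
step 13 propose(0,'r'): 0={coor,t=3,log=-}
step 14 deliver 0→4: 4={part,t=1,log=-}
step 15 deliver 4→0: —
step 16 deliver 0→2: —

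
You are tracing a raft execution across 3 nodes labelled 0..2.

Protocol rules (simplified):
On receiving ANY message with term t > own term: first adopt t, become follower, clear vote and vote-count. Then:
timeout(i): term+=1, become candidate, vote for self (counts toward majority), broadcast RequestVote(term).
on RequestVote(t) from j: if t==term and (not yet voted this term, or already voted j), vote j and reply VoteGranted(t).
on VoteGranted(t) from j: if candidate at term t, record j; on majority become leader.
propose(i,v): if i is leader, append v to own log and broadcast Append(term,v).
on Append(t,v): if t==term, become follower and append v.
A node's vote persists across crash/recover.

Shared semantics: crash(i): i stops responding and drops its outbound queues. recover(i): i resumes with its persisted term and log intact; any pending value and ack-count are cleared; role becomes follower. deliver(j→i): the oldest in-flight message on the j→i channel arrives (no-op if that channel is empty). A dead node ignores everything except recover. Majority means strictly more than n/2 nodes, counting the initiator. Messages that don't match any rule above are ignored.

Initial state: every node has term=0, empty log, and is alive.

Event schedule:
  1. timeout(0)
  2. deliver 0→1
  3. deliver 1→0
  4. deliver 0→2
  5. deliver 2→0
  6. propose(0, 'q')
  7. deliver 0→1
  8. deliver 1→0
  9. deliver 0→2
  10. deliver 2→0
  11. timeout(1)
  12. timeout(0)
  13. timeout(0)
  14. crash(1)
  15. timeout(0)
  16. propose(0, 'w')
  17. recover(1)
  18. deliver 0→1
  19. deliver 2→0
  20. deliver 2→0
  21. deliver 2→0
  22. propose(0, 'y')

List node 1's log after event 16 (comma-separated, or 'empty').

q

step 1 timeout(0): 0={cand,t=1,log=-}
step 2 deliver 0→1: 1={foll,t=1,log=-}
step 3 deliver 1→0: 0={lead,t=1,log=-}
step 4 deliver 0→2: 2={foll,t=1,log=-}
step 5 deliver 2→0: —
step 6 propose(0,'q'): 0={lead,t=1,log=q}
step 7 deliver 0→1: 1={foll,t=1,log=q}
step 8 deliver 1→0: —
step 9 deliver 0→2: 2={foll,t=1,log=q}
step 10 deliver 2→0: —
step 11 timeout(1): 1={cand,t=2,log=q}
step 12 timeout(0): 0={cand,t=2,log=q}
step 13 timeout(0): 0={cand,t=3,log=q}
step 14 crash(1): 1={✗cand,t=2,log=q}
step 15 timeout(0): 0={cand,t=4,log=q}
step 16 propose(0,'w'): —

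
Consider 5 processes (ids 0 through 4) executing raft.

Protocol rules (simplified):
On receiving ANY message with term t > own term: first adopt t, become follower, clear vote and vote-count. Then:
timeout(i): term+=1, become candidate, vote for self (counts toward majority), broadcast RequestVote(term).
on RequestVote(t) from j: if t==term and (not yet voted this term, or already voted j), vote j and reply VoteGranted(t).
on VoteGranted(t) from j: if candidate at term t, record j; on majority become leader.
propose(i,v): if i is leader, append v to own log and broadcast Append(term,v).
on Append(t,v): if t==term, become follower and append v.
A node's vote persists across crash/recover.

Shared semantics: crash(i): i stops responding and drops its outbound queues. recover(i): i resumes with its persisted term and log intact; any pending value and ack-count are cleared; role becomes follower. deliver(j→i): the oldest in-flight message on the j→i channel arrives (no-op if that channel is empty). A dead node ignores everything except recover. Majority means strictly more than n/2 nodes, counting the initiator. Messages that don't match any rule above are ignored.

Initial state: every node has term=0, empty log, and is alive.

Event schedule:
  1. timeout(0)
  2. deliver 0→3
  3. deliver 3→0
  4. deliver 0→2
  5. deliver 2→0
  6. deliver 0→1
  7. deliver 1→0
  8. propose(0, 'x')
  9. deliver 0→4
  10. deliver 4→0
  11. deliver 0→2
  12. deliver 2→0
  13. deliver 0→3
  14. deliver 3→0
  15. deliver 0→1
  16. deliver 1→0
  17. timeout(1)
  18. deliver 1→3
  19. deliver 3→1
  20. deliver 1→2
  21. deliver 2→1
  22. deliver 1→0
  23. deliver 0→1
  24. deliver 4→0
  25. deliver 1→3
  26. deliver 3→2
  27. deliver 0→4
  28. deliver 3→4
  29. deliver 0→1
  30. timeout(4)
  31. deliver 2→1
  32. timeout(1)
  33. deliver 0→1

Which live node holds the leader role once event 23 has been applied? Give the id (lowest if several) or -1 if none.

1

1. timeout(0):  <0:cand t1 ->
2. deliver 0→3:  <3:foll t1 ->
3. deliver 3→0:  nop
4. deliver 0→2:  <2:foll t1 ->
5. deliver 2→0:  <0:lead t1 ->
6. deliver 0→1:  <1:foll t1 ->
7. deliver 1→0:  nop
8. propose(0,'x'):  <0:lead t1 x>
9. deliver 0→4:  <4:foll t1 ->
10. deliver 4→0:  nop
11. deliver 0→2:  <2:foll t1 x>
12. deliver 2→0:  nop
13. deliver 0→3:  <3:foll t1 x>
14. deliver 3→0:  nop
15. deliver 0→1:  <1:foll t1 x>
16. deliver 1→0:  nop
17. timeout(1):  <1:cand t2 x>
18. deliver 1→3:  <3:foll t2 x>
19. deliver 3→1:  nop
20. deliver 1→2:  <2:foll t2 x>
21. deliver 2→1:  <1:lead t2 x>
22. deliver 1→0:  <0:foll t2 x>
23. deliver 0→1:  nop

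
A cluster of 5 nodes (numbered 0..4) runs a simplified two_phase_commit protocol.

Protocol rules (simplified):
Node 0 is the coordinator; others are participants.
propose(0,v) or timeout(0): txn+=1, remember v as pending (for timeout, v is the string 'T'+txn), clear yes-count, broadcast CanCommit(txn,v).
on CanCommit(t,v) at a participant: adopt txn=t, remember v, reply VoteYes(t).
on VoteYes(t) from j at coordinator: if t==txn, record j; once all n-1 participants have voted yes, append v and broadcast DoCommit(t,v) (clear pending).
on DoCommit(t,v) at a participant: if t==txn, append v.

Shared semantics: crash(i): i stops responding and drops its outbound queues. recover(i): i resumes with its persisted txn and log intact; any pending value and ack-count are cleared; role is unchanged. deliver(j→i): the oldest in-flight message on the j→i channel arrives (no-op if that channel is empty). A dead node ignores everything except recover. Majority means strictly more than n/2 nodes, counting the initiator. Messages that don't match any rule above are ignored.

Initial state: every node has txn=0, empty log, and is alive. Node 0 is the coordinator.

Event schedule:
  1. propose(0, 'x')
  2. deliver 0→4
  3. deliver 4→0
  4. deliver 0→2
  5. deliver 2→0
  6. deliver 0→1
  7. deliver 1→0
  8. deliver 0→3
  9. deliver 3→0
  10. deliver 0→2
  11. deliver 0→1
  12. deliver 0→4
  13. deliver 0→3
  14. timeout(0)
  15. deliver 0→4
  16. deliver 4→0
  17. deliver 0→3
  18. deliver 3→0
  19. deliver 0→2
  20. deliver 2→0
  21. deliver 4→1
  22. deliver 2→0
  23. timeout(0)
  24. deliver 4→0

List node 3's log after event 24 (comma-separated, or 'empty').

x

[1] propose(0,'x') → N0(coor t1 [-])
[2] deliver 0→4 → N4(part t1 [-])
[3] deliver 4→0 → ∅
[4] deliver 0→2 → N2(part t1 [-])
[5] deliver 2→0 → ∅
[6] deliver 0→1 → N1(part t1 [-])
[7] deliver 1→0 → ∅
[8] deliver 0→3 → N3(part t1 [-])
[9] deliver 3→0 → N0(coor t1 [x])
[10] deliver 0→2 → N2(part t1 [x])
[11] deliver 0→1 → N1(part t1 [x])
[12] deliver 0→4 → N4(part t1 [x])
[13] deliver 0→3 → N3(part t1 [x])
[14] timeout(0) → N0(coor t2 [x])
[15] deliver 0→4 → N4(part t2 [x])
[16] deliver 4→0 → ∅
[17] deliver 0→3 → N3(part t2 [x])
[18] deliver 3→0 → ∅
[19] deliver 0→2 → N2(part t2 [x])
[20] deliver 2→0 → ∅
[21] deliver 4→1 → ∅
[22] deliver 2→0 → ∅
[23] timeout(0) → N0(coor t3 [x])
[24] deliver 4→0 → ∅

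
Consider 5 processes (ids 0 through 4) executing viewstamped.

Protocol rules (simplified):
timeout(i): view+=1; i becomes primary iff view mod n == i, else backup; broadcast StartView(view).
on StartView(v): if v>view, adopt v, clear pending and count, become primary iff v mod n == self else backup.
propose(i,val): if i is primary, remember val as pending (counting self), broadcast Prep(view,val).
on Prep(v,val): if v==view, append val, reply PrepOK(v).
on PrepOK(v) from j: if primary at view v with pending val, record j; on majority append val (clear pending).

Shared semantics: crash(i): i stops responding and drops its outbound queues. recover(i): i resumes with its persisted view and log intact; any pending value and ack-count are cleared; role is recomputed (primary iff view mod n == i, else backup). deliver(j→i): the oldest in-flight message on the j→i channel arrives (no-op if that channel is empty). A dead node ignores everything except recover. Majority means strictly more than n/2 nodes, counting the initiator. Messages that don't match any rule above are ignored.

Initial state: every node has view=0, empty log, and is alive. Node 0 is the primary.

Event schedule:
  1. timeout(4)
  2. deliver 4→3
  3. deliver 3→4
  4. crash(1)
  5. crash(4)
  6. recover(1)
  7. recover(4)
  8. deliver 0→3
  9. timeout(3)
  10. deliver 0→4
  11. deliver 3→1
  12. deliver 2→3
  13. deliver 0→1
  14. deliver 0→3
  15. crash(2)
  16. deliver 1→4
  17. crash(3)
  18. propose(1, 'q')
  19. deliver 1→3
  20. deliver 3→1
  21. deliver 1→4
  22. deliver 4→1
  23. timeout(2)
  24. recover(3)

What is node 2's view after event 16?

after 1 — timeout(4): n4:back/v1/[-]
after 2 — deliver 4→3: n3:back/v1/[-]
after 3 — deliver 3→4: ·
after 4 — crash(1): n1:✗back/v0/[-]
after 5 — crash(4): n4:✗back/v1/[-]
after 6 — recover(1): n1:back/v0/[-]
after 7 — recover(4): n4:back/v1/[-]
after 8 — deliver 0→3: ·
after 9 — timeout(3): n3:back/v2/[-]
after 10 — deliver 0→4: ·
after 11 — deliver 3→1: n1:back/v2/[-]
after 12 — deliver 2→3: ·
after 13 — deliver 0→1: ·
after 14 — deliver 0→3: ·
after 15 — crash(2): n2:✗back/v0/[-]
after 16 — deliver 1→4: ·

0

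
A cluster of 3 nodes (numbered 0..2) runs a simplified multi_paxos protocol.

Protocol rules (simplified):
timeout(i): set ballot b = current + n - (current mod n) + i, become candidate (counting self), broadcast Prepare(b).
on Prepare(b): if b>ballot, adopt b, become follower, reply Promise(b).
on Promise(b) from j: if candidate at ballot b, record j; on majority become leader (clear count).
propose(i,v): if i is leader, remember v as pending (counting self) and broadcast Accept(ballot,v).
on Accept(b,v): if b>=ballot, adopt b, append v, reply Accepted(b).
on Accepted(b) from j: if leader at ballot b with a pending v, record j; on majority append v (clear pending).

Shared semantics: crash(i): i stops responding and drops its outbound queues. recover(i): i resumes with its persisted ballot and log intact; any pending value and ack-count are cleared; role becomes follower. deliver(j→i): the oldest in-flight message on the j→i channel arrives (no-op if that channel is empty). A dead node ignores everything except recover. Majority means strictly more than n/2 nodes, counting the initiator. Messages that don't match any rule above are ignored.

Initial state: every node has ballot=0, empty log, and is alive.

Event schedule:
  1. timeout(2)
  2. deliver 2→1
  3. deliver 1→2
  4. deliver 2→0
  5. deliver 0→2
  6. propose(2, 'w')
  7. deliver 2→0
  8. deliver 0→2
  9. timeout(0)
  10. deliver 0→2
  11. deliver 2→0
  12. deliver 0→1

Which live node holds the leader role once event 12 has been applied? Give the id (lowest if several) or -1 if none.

e1 timeout(2): 2[cand,b=5,-]
e2 deliver 2→1: 1[foll,b=5,-]
e3 deliver 1→2: 2[lead,b=5,-]
e4 deliver 2→0: 0[foll,b=5,-]
e5 deliver 0→2: ·
e6 propose(2,'w'): ·
e7 deliver 2→0: 0[foll,b=5,w]
e8 deliver 0→2: 2[lead,b=5,w]
e9 timeout(0): 0[cand,b=6,w]
e10 deliver 0→2: 2[foll,b=6,w]
e11 deliver 2→0: 0[lead,b=6,w]
e12 deliver 0→1: 1[foll,b=6,-]

0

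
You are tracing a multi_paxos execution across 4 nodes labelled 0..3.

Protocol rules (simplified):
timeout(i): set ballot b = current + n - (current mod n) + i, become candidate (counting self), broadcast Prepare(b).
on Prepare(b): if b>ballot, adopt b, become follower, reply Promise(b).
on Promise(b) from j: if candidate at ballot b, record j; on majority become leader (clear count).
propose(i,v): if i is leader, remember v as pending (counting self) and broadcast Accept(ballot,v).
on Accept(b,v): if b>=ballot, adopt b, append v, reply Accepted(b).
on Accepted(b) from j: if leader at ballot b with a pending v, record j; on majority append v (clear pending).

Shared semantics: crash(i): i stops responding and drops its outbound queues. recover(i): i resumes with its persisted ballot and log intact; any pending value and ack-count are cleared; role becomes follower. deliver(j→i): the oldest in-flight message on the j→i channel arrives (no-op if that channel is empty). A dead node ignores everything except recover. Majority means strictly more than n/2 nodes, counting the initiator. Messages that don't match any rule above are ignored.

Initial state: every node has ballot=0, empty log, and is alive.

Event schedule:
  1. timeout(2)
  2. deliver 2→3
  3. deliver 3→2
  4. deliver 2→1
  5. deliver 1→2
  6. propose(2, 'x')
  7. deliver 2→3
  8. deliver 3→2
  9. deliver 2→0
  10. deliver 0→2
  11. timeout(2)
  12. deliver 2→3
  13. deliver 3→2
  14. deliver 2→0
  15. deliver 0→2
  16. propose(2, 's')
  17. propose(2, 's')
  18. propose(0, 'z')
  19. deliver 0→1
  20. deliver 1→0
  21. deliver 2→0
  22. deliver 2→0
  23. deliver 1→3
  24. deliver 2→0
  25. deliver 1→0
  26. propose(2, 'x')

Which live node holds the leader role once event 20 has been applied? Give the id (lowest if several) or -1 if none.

after 1 — timeout(2): n2:cand/b6/[-]
after 2 — deliver 2→3: n3:foll/b6/[-]
after 3 — deliver 3→2: ·
after 4 — deliver 2→1: n1:foll/b6/[-]
after 5 — deliver 1→2: n2:lead/b6/[-]
after 6 — propose(2,'x'): ·
after 7 — deliver 2→3: n3:foll/b6/[x]
after 8 — deliver 3→2: ·
after 9 — deliver 2→0: n0:foll/b6/[-]
after 10 — deliver 0→2: ·
after 11 — timeout(2): n2:cand/b10/[-]
after 12 — deliver 2→3: n3:foll/b10/[x]
after 13 — deliver 3→2: ·
after 14 — deliver 2→0: n0:foll/b6/[x]
after 15 — deliver 0→2: ·
after 16 — propose(2,'s'): ·
after 17 — propose(2,'s'): ·
after 18 — propose(0,'z'): ·
after 19 — deliver 0→1: ·
after 20 — deliver 1→0: ·

-1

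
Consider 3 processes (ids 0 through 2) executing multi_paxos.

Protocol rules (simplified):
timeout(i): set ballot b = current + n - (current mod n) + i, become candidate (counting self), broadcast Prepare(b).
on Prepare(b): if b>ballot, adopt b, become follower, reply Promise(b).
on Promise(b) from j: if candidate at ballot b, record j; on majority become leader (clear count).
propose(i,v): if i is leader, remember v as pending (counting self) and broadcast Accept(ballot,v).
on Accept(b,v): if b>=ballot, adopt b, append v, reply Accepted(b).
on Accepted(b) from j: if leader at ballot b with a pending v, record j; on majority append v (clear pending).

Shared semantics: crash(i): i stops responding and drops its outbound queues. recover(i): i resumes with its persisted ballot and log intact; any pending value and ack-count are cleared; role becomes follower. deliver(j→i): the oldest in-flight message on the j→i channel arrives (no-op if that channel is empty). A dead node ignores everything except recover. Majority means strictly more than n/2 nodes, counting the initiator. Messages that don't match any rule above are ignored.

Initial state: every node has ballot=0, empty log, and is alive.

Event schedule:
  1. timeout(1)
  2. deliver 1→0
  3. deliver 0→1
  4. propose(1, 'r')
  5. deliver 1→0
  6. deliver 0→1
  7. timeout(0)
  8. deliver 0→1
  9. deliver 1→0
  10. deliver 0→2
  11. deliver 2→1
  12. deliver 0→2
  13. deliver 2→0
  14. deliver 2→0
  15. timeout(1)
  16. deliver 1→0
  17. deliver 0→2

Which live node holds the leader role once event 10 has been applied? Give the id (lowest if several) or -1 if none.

0

after 1 — timeout(1): n1:cand/b4/[-]
after 2 — deliver 1→0: n0:foll/b4/[-]
after 3 — deliver 0→1: n1:lead/b4/[-]
after 4 — propose(1,'r'): ·
after 5 — deliver 1→0: n0:foll/b4/[r]
after 6 — deliver 0→1: n1:lead/b4/[r]
after 7 — timeout(0): n0:cand/b6/[r]
after 8 — deliver 0→1: n1:foll/b6/[r]
after 9 — deliver 1→0: n0:lead/b6/[r]
after 10 — deliver 0→2: n2:foll/b6/[-]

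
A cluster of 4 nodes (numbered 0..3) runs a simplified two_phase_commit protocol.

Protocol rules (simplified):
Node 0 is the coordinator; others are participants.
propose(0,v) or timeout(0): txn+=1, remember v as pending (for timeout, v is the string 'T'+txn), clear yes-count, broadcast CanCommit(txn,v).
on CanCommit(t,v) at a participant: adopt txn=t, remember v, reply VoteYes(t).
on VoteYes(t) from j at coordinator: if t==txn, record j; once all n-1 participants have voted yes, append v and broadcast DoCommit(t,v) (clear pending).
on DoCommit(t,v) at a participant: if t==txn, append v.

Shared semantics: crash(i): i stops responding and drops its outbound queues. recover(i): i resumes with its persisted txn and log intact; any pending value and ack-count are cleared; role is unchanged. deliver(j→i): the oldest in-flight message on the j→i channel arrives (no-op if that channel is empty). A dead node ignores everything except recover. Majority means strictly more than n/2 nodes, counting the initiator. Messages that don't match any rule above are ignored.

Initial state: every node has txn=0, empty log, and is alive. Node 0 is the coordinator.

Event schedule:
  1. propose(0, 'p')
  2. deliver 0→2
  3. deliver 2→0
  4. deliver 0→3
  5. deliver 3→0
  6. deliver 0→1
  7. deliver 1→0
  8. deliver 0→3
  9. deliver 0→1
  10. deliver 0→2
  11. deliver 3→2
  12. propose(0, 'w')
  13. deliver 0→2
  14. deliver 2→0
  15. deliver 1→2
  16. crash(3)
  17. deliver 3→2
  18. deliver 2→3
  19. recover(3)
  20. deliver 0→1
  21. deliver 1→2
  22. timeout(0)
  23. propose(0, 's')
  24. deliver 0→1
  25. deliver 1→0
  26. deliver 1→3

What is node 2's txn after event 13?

2

after 1 — propose(0,'p'): n0:coor/t1/[-]
after 2 — deliver 0→2: n2:part/t1/[-]
after 3 — deliver 2→0: ·
after 4 — deliver 0→3: n3:part/t1/[-]
after 5 — deliver 3→0: ·
after 6 — deliver 0→1: n1:part/t1/[-]
after 7 — deliver 1→0: n0:coor/t1/[p]
after 8 — deliver 0→3: n3:part/t1/[p]
after 9 — deliver 0→1: n1:part/t1/[p]
after 10 — deliver 0→2: n2:part/t1/[p]
after 11 — deliver 3→2: ·
after 12 — propose(0,'w'): n0:coor/t2/[p]
after 13 — deliver 0→2: n2:part/t2/[p]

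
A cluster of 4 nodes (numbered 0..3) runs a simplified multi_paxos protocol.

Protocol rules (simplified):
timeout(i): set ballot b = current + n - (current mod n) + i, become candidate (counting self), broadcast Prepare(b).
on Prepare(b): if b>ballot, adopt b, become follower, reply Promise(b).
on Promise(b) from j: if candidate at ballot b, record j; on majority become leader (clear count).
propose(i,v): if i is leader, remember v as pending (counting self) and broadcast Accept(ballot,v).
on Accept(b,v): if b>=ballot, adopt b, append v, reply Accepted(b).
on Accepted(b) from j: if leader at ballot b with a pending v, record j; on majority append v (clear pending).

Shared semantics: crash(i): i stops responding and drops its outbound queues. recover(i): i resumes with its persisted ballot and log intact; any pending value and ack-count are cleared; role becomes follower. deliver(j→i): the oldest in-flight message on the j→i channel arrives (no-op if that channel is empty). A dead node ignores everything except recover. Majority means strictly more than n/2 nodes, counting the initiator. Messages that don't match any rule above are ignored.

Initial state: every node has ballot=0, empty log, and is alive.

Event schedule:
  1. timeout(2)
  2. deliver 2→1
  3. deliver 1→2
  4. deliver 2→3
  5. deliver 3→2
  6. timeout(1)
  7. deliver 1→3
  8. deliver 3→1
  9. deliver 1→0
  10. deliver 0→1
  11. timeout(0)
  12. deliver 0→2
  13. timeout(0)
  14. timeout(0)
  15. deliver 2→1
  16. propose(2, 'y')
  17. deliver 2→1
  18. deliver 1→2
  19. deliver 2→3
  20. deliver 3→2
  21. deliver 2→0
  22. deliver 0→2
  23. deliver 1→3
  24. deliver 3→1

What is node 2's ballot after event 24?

[1] timeout(2) → N2(cand b6 [-])
[2] deliver 2→1 → N1(foll b6 [-])
[3] deliver 1→2 → ∅
[4] deliver 2→3 → N3(foll b6 [-])
[5] deliver 3→2 → N2(lead b6 [-])
[6] timeout(1) → N1(cand b9 [-])
[7] deliver 1→3 → N3(foll b9 [-])
[8] deliver 3→1 → ∅
[9] deliver 1→0 → N0(foll b9 [-])
[10] deliver 0→1 → N1(lead b9 [-])
[11] timeout(0) → N0(cand b12 [-])
[12] deliver 0→2 → N2(foll b12 [-])
[13] timeout(0) → N0(cand b16 [-])
[14] timeout(0) → N0(cand b20 [-])
[15] deliver 2→1 → ∅
[16] propose(2,'y') → ∅
[17] deliver 2→1 → ∅
[18] deliver 1→2 → ∅
[19] deliver 2→3 → ∅
[20] deliver 3→2 → ∅
[21] deliver 2→0 → ∅
[22] deliver 0→2 → N2(foll b16 [-])
[23] deliver 1→3 → ∅
[24] deliver 3→1 → ∅

16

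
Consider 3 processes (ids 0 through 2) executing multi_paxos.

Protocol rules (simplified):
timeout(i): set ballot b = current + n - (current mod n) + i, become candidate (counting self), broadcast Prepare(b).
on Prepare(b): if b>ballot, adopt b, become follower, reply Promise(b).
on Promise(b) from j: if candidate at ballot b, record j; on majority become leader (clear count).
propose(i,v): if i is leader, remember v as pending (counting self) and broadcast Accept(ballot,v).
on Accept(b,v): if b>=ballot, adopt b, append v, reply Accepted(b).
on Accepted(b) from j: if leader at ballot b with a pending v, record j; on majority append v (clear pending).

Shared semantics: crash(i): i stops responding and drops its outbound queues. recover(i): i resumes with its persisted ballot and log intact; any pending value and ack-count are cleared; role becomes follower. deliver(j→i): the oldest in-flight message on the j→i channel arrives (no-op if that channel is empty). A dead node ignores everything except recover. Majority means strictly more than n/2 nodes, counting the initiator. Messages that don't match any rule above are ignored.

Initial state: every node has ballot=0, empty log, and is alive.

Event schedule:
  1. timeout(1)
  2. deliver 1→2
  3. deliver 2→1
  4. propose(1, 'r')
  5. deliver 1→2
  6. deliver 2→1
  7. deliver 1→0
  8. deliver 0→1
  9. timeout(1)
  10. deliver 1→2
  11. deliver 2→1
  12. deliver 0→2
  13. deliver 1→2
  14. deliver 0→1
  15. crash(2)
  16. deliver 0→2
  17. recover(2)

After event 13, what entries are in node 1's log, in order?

r

e1 timeout(1): 1[cand,b=4,-]
e2 deliver 1→2: 2[foll,b=4,-]
e3 deliver 2→1: 1[lead,b=4,-]
e4 propose(1,'r'): ·
e5 deliver 1→2: 2[foll,b=4,r]
e6 deliver 2→1: 1[lead,b=4,r]
e7 deliver 1→0: 0[foll,b=4,-]
e8 deliver 0→1: ·
e9 timeout(1): 1[cand,b=7,r]
e10 deliver 1→2: 2[foll,b=7,r]
e11 deliver 2→1: 1[lead,b=7,r]
e12 deliver 0→2: ·
e13 deliver 1→2: ·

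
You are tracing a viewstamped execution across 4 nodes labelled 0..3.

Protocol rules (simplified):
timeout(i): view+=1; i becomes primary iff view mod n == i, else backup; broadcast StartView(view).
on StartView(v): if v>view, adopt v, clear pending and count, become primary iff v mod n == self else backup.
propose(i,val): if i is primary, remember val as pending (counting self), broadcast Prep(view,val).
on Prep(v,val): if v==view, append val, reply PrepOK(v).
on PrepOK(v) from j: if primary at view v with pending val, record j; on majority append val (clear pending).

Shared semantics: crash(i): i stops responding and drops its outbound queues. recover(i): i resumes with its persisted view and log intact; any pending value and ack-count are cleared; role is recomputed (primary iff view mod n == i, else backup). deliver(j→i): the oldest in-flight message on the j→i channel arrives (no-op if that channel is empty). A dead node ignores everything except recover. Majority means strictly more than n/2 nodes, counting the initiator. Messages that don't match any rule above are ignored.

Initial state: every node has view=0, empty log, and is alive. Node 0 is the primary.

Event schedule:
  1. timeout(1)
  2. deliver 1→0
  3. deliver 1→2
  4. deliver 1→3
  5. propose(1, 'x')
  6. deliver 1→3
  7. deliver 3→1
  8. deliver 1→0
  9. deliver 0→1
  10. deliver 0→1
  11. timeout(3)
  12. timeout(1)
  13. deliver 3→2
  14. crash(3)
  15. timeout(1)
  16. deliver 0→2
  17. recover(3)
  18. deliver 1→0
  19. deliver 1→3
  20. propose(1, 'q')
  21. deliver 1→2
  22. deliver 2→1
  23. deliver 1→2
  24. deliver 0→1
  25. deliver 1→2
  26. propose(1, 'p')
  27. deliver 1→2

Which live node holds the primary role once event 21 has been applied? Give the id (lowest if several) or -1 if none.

after 1 — timeout(1): n1:prim/v1/[-]
after 2 — deliver 1→0: n0:back/v1/[-]
after 3 — deliver 1→2: n2:back/v1/[-]
after 4 — deliver 1→3: n3:back/v1/[-]
after 5 — propose(1,'x'): ·
after 6 — deliver 1→3: n3:back/v1/[x]
after 7 — deliver 3→1: ·
after 8 — deliver 1→0: n0:back/v1/[x]
after 9 — deliver 0→1: n1:prim/v1/[x]
after 10 — deliver 0→1: ·
after 11 — timeout(3): n3:back/v2/[x]
after 12 — timeout(1): n1:back/v2/[x]
after 13 — deliver 3→2: n2:prim/v2/[-]
after 14 — crash(3): n3:✗back/v2/[x]
after 15 — timeout(1): n1:back/v3/[x]
after 16 — deliver 0→2: ·
after 17 — recover(3): n3:back/v2/[x]
after 18 — deliver 1→0: n0:back/v2/[x]
after 19 — deliver 1→3: ·
after 20 — propose(1,'q'): ·
after 21 — deliver 1→2: ·

2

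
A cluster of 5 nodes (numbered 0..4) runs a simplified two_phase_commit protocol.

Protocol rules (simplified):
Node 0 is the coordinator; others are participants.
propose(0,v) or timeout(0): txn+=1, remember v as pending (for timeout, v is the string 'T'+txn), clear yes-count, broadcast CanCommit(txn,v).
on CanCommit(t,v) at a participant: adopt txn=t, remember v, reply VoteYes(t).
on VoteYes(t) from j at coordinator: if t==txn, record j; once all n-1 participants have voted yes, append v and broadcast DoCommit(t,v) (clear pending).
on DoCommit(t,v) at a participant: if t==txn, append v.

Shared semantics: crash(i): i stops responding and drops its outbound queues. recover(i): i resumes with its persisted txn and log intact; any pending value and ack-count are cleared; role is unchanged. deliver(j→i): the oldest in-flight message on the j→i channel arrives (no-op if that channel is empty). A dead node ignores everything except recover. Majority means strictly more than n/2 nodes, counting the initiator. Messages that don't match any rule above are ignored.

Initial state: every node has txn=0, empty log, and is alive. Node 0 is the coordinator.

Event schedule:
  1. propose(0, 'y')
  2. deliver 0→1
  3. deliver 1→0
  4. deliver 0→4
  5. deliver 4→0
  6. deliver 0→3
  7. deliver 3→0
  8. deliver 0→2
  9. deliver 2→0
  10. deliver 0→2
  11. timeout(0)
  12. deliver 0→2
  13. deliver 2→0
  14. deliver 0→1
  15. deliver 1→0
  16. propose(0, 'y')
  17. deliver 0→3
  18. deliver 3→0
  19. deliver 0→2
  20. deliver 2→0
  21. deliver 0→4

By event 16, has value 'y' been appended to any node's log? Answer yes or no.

1. propose(0,'y'):  <0:coor t1 ->
2. deliver 0→1:  <1:part t1 ->
3. deliver 1→0:  nop
4. deliver 0→4:  <4:part t1 ->
5. deliver 4→0:  nop
6. deliver 0→3:  <3:part t1 ->
7. deliver 3→0:  nop
8. deliver 0→2:  <2:part t1 ->
9. deliver 2→0:  <0:coor t1 y>
10. deliver 0→2:  <2:part t1 y>
11. timeout(0):  <0:coor t2 y>
12. deliver 0→2:  <2:part t2 y>
13. deliver 2→0:  nop
14. deliver 0→1:  <1:part t1 y>
15. deliver 1→0:  nop
16. propose(0,'y'):  <0:coor t3 y>

yes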